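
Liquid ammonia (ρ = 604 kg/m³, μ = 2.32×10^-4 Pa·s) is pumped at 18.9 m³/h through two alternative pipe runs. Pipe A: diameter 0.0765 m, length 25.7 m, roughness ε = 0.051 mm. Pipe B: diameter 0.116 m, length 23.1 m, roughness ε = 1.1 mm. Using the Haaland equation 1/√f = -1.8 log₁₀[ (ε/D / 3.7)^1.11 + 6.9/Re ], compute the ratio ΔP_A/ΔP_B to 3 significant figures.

Pipe A: V = Q/A = 0.00525/0.004596 = 1.142 m/s; Re = 2.275e+05; ε/D = 0.000667; Haaland → f = 0.0193; ΔP_A = f(L/D)(ρV²/2) = 2554 Pa.
Pipe B: V = Q/A = 0.00525/0.01057 = 0.4968 m/s; Re = 1.5e+05; ε/D = 0.00948; Haaland → f = 0.03769; ΔP_B = f(L/D)(ρV²/2) = 559.4 Pa.
ΔP_A/ΔP_B = 2554/559.4 = 4.57.

ΔP_A/ΔP_B ≈ 4.57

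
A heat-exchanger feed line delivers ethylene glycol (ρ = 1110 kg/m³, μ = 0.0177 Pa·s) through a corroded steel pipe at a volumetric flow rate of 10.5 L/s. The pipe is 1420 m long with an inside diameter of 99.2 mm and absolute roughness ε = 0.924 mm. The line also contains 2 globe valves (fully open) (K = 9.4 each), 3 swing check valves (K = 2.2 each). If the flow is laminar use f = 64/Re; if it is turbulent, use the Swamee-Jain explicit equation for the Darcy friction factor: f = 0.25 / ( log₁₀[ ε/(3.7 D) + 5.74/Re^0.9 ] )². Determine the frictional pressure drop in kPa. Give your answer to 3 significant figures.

Q = 10.5 L/s = 10.5/1000 = 0.0105 m³/s.
Cross-sectional area A = πD²/4 = π(0.0992)²/4 = 0.007729 m²; mean velocity V = Q/A = 0.0105/0.007729 = 1.359 m/s.
Reynolds number Re = ρVD/μ = 1110 · 1.359 · 0.0992 / 0.0177 = 8452.
Re > 4000 → turbulent. Relative roughness ε/D = 0.000924/0.0992 = 0.00931. Swamee-Jain: f = 0.25/(log₁₀[0.00931/3.7 + 5.74/8452^0.9])² = 0.25/(log₁₀[0.00252 + 0.00168])² = 0.25/(-2.377)² = 0.04424.
Total minor-loss coefficient ΣK = 2·9.4 + 3·2.2 = 25.4.
ΔP = [f·L/D + ΣK]·(ρV²/2) = [0.04424·1420/0.0992 + 25.4]·(1110·1.359²/2) = [633.2 + 25.4]·1024 = 6.747e+05 Pa.
ΔP = 6.747e+05 Pa = 675 kPa.

ΔP ≈ 675 kPa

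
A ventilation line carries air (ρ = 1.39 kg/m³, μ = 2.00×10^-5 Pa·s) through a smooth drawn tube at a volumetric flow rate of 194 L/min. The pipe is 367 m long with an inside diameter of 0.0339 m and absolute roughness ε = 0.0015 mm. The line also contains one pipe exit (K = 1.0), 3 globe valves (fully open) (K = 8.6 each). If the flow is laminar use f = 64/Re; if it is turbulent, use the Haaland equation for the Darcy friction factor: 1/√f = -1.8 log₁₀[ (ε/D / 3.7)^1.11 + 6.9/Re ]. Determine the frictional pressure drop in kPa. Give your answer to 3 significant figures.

Q = 194 L/min = 194/60000 = 0.003233 m³/s.
Cross-sectional area A = πD²/4 = π(0.0339)²/4 = 0.0009026 m²; mean velocity V = Q/A = 0.003233/0.0009026 = 3.582 m/s.
Reynolds number Re = ρVD/μ = 1.39 · 3.582 · 0.0339 / 2e-05 = 8440.
Re > 4000 → turbulent. Relative roughness ε/D = 1.5e-06/0.0339 = 4.42e-05. Haaland: 1/√f = -1.8 log₁₀[(4.42e-05/3.7)^1.11 + 6.9/8440] = -1.8 log₁₀[3.44e-06 + 0.000818] = 5.554, so f = 0.03242.
Total minor-loss coefficient ΣK = 1·1 + 3·8.6 = 26.8.
ΔP = [f·L/D + ΣK]·(ρV²/2) = [0.03242·367/0.0339 + 26.8]·(1.39·3.582²/2) = [350.9 + 26.8]·8.919 = 3369 Pa.
ΔP = 3369 Pa = 3.37 kPa.

ΔP ≈ 3.37 kPa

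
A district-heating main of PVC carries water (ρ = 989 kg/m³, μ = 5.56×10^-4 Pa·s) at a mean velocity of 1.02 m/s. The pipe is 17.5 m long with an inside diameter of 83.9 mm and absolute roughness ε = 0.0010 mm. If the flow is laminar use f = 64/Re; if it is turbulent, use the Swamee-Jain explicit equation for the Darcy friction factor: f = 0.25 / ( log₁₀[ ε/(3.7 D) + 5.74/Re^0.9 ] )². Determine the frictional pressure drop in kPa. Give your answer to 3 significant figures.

Reynolds number Re = ρVD/μ = 989 · 1.02 · 0.0839 / 0.000556 = 1.522e+05.
Re > 4000 → turbulent. Relative roughness ε/D = 1e-06/0.0839 = 1.19e-05. Swamee-Jain: f = 0.25/(log₁₀[1.19e-05/3.7 + 5.74/1.522e+05^0.9])² = 0.25/(log₁₀[3.22e-06 + 0.000124])² = 0.25/(-3.894)² = 0.01649.
Darcy-Weisbach: ΔP = f(L/D)(ρV²/2) = 0.01649·(17.5/0.0839)·(989·1.02²/2) = 0.01649·208.6·514.5 = 1769 Pa.
ΔP = 1769 Pa = 1.77 kPa.

ΔP ≈ 1.77 kPa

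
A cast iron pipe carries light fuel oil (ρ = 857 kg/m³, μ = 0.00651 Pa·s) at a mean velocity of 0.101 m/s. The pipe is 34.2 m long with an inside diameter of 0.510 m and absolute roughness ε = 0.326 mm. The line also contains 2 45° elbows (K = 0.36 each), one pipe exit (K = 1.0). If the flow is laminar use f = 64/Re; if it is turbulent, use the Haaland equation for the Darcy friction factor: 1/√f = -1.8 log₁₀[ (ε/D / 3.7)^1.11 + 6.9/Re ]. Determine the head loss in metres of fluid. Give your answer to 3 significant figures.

Reynolds number Re = ρVD/μ = 857 · 0.101 · 0.51 / 0.00651 = 6781.
Re > 4000 → turbulent. Relative roughness ε/D = 0.000326/0.51 = 0.000639. Haaland: 1/√f = -1.8 log₁₀[(0.000639/3.7)^1.11 + 6.9/6781] = -1.8 log₁₀[6.66e-05 + 0.00102] = 5.337, so f = 0.03511.
Total minor-loss coefficient ΣK = 2·0.36 + 1·1 = 1.72.
ΔP = [f·L/D + ΣK]·(ρV²/2) = [0.03511·34.2/0.51 + 1.72]·(857·0.101²/2) = [2.354 + 1.72]·4.371 = 17.81 Pa.
Head loss h_f = ΔP/(ρg) = 17.81/(857·9.81) = 0.00212 m.

h_f ≈ 0.00212 m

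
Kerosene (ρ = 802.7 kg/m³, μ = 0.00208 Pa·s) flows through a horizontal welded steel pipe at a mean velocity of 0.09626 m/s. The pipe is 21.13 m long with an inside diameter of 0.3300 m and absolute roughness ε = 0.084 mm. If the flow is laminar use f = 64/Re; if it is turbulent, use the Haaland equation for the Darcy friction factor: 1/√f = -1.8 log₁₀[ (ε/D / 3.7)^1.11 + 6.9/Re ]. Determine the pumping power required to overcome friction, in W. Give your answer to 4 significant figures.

P ≈ 0.05794 W

Reynolds number Re = ρVD/μ = 802.7 · 0.09626 · 0.33 / 0.00208 = 1.226e+04.
Re > 4000 → turbulent. Relative roughness ε/D = 8.4e-05/0.33 = 0.000255. Haaland: 1/√f = -1.8 log₁₀[(0.000255/3.7)^1.11 + 6.9/1.226e+04] = -1.8 log₁₀[2.4e-05 + 0.000563] = 5.817, so f = 0.02956.
Darcy-Weisbach: ΔP = f(L/D)(ρV²/2) = 0.02956·(21.13/0.33)·(802.7·0.09626²/2) = 0.02956·64.03·3.719 = 7.038 Pa.
Q = V·A = 0.09626·0.08553 = 0.008233 m³/s.
Pumping power P = QΔP = 0.008233·7.038 = 0.057945 W = 0.05794 W.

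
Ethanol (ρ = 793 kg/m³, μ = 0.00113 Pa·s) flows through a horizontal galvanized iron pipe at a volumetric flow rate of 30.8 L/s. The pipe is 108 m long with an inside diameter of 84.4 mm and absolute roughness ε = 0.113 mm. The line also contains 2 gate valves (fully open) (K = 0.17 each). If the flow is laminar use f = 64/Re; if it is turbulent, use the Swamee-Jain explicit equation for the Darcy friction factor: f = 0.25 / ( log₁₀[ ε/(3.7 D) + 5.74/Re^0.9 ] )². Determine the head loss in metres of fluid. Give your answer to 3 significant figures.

h_f ≈ 44.0 m

Q = 30.8 L/s = 30.8/1000 = 0.0308 m³/s.
Cross-sectional area A = πD²/4 = π(0.0844)²/4 = 0.005595 m²; mean velocity V = Q/A = 0.0308/0.005595 = 5.505 m/s.
Reynolds number Re = ρVD/μ = 793 · 5.505 · 0.0844 / 0.00113 = 3.261e+05.
Re > 4000 → turbulent. Relative roughness ε/D = 0.000113/0.0844 = 0.00134. Swamee-Jain: f = 0.25/(log₁₀[0.00134/3.7 + 5.74/3.261e+05^0.9])² = 0.25/(log₁₀[0.000362 + 6.27e-05])² = 0.25/(-3.372)² = 0.02199.
Total minor-loss coefficient ΣK = 2·0.17 = 0.34.
ΔP = [f·L/D + ΣK]·(ρV²/2) = [0.02199·108/0.0844 + 0.34]·(793·5.505²/2) = [28.13 + 0.34]·1.202e+04 = 3.422e+05 Pa.
Head loss h_f = ΔP/(ρg) = 3.422e+05/(793·9.81) = 44.0 m.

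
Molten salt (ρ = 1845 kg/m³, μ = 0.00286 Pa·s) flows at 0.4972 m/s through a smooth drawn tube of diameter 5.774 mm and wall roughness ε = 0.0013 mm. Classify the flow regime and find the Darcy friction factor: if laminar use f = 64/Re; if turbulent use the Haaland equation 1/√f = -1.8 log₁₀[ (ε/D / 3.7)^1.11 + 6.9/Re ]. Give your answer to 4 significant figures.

f ≈ 0.03456

Re = ρVD/μ = 1845·0.4972·0.005774/0.00286 = 1852.
Re < 2300 → laminar, so f = 64/Re = 0.03456 (roughness is irrelevant in laminar flow).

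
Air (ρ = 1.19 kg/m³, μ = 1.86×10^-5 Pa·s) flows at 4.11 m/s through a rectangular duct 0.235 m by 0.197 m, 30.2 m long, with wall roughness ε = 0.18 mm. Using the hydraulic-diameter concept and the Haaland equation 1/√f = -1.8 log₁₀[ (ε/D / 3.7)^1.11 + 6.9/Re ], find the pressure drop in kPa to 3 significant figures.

Hydraulic diameter D_h = 4A/P = 4·(0.235·0.197)/(2·(0.235+0.197)) = 0.1852/0.864 = 0.2143 m.
Re = ρVD_h/μ = 1.19·4.11·0.2143/1.86e-05 = 5.636e+04.
ε/D_h = 0.00018/0.2143 = 0.00084; Haaland gives 1/√f = -1.8 log₁₀[9.02e-05+0.000122] = 6.61, so f = 0.02289.
ΔP = f(L/D_h)(ρV²/2) = 0.02289·30.2/0.2143·10.05 = 32.41 Pa.
ΔP = 0.0324 kPa.

ΔP ≈ 0.0324 kPa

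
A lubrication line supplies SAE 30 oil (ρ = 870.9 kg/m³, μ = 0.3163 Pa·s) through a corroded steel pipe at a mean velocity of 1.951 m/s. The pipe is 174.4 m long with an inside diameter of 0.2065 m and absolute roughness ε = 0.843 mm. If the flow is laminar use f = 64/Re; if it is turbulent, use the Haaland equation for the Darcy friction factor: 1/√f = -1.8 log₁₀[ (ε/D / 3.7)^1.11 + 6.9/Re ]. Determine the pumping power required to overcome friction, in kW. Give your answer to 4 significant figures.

P ≈ 5.277 kW

Reynolds number Re = ρVD/μ = 870.9 · 1.951 · 0.2065 / 0.316 = 1109.
Re < 2300 → laminar flow, so f = 64/Re = 64/1109 = 0.05769 (the turbulent correlation is not needed).
Darcy-Weisbach: ΔP = f(L/D)(ρV²/2) = 0.05769·(174.4/0.2065)·(870.9·1.951²/2) = 0.05769·844.6·1657 = 8.076e+04 Pa.
Q = V·A = 1.951·0.03349 = 0.06534 m³/s.
Pumping power P = QΔP = 0.06534·8.076e+04 = 5277.2 W = 5.277 kW.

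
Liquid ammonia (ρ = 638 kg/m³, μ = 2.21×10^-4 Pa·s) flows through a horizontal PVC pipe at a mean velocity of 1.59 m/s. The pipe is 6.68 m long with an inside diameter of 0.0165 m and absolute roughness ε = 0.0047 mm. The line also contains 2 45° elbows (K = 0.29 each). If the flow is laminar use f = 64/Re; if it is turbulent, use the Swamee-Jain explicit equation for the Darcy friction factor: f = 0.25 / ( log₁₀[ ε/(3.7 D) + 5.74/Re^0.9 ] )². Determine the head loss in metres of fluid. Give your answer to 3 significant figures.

h_f ≈ 1.13 m

Reynolds number Re = ρVD/μ = 638 · 1.59 · 0.0165 / 0.000221 = 7.574e+04.
Re > 4000 → turbulent. Relative roughness ε/D = 4.7e-06/0.0165 = 0.000285. Swamee-Jain: f = 0.25/(log₁₀[0.000285/3.7 + 5.74/7.574e+04^0.9])² = 0.25/(log₁₀[7.7e-05 + 0.000233])² = 0.25/(-3.509)² = 0.02031.
Total minor-loss coefficient ΣK = 2·0.29 = 0.58.
ΔP = [f·L/D + ΣK]·(ρV²/2) = [0.02031·6.68/0.0165 + 0.58]·(638·1.59²/2) = [8.222 + 0.58]·806.5 = 7099 Pa.
Head loss h_f = ΔP/(ρg) = 7099/(638·9.81) = 1.13 m.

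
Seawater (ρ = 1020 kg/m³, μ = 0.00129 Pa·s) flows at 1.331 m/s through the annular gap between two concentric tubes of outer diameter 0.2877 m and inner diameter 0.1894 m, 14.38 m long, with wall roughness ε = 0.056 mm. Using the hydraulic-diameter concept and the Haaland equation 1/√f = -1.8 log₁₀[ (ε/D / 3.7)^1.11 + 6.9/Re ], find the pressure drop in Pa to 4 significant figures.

ΔP ≈ 2679 Pa

Hydraulic diameter D_h = 4A/P = D_o - D_i = 0.2877 - 0.1894 = 0.0983 m.
Re = ρVD_h/μ = 1020·1.331·0.0983/0.00129 = 1.035e+05.
ε/D_h = 5.6e-05/0.0983 = 0.00057; Haaland gives 1/√f = -1.8 log₁₀[5.86e-05+6.67e-05] = 7.024, so f = 0.02027.
ΔP = f(L/D_h)(ρV²/2) = 0.02027·14.38/0.0983·903.5 = 2679 Pa.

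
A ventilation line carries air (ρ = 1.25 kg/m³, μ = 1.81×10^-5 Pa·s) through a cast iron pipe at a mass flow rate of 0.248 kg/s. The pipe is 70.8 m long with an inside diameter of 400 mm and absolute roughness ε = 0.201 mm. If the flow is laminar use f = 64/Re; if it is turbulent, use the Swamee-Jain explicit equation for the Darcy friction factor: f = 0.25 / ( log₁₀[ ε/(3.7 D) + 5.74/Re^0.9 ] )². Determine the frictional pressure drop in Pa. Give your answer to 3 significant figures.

ΔP ≈ 6.39 Pa

A = πD²/4 = π(0.4)²/4 = 0.1257 m²; mean velocity V = ṁ/(ρA) = 0.248/(1.25 · 0.1257) = 1.579 m/s.
Reynolds number Re = ρVD/μ = 1.25 · 1.579 · 0.4 / 1.81e-05 = 4.361e+04.
Re > 4000 → turbulent. Relative roughness ε/D = 0.000201/0.4 = 0.000503. Swamee-Jain: f = 0.25/(log₁₀[0.000503/3.7 + 5.74/4.361e+04^0.9])² = 0.25/(log₁₀[0.000136 + 0.000383])² = 0.25/(-3.285)² = 0.02317.
Darcy-Weisbach: ΔP = f(L/D)(ρV²/2) = 0.02317·(70.8/0.4)·(1.25·1.579²/2) = 0.02317·177·1.558 = 6.388 Pa.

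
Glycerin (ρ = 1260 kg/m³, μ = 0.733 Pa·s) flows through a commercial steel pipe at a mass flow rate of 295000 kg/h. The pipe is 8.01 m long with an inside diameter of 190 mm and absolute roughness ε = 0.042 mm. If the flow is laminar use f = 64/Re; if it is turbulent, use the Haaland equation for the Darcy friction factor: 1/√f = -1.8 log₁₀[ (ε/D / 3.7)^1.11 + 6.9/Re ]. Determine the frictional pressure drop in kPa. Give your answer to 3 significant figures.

ṁ = 295000 kg/h = 295000/3600 = 81.94 kg/s.
A = πD²/4 = π(0.19)²/4 = 0.02835 m²; mean velocity V = ṁ/(ρA) = 81.94/(1260 · 0.02835) = 2.294 m/s.
Reynolds number Re = ρVD/μ = 1260 · 2.294 · 0.19 / 0.733 = 749.2.
Re < 2300 → laminar flow, so f = 64/Re = 64/749.2 = 0.08543 (the turbulent correlation is not needed).
Darcy-Weisbach: ΔP = f(L/D)(ρV²/2) = 0.08543·(8.01/0.19)·(1260·2.294²/2) = 0.08543·42.16·3315 = 1.194e+04 Pa.
ΔP = 1.194e+04 Pa = 11.9 kPa.

ΔP ≈ 11.9 kPa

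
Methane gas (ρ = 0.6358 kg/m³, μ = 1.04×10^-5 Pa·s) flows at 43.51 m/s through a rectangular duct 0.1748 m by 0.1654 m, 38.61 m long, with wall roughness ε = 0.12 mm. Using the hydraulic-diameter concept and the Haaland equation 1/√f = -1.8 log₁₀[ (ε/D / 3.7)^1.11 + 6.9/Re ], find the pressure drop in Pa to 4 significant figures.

Hydraulic diameter D_h = 4A/P = 4·(0.1748·0.1654)/(2·(0.1748+0.1654)) = 0.1156/0.6804 = 0.17 m.
Re = ρVD_h/μ = 0.6358·43.51·0.17/1.04e-05 = 4.521e+05.
ε/D_h = 0.00012/0.17 = 0.000706; Haaland gives 1/√f = -1.8 log₁₀[7.44e-05+1.53e-05] = 7.285, so f = 0.01884.
ΔP = f(L/D_h)(ρV²/2) = 0.01884·38.61/0.17·601.8 = 2576 Pa.

ΔP ≈ 2576 Pa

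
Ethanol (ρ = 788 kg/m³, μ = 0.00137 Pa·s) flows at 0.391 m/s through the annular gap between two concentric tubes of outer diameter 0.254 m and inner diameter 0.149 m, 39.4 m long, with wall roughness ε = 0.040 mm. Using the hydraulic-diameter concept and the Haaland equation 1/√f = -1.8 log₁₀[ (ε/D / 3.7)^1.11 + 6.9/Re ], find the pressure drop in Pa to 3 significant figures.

ΔP ≈ 575 Pa

Hydraulic diameter D_h = 4A/P = D_o - D_i = 0.254 - 0.149 = 0.105 m.
Re = ρVD_h/μ = 788·0.391·0.105/0.00137 = 2.361e+04.
ε/D_h = 4e-05/0.105 = 0.000381; Haaland gives 1/√f = -1.8 log₁₀[3.75e-05+0.000292] = 6.267, so f = 0.02546.
ΔP = f(L/D_h)(ρV²/2) = 0.02546·39.4/0.105·60.24 = 575.4 Pa.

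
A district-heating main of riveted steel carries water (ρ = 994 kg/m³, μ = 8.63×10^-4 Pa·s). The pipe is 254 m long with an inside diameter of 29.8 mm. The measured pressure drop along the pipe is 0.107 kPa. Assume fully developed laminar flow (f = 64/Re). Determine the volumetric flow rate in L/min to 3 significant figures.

Q ≈ 0.567 L/min

For laminar flow, f = 64/Re with Re = ρVD/μ, so Darcy-Weisbach reduces to ΔP = 32μLV/D². Solving for V: V = ΔP·D²/(32μL) = 107·(0.0298)²/(32·0.000863·254) = 0.01355 m/s.
Check: Re = ρVD/μ = 994·0.01355·0.0298/0.000863 = 465 < 2300, so the laminar assumption holds.
Q = V·A = 0.01355·(π/4·0.0298²) = 9.448e-06 m³/s = 0.567 L/min.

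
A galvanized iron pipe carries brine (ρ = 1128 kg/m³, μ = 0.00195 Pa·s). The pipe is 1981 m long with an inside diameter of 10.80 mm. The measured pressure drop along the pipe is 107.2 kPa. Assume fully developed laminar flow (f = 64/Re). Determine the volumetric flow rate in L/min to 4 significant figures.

For laminar flow, f = 64/Re with Re = ρVD/μ, so Darcy-Weisbach reduces to ΔP = 32μLV/D². Solving for V: V = ΔP·D²/(32μL) = 1.072e+05·(0.0108)²/(32·0.00195·1981) = 0.1012 m/s.
Check: Re = ρVD/μ = 1128·0.1012·0.0108/0.00195 = 631.9 < 2300, so the laminar assumption holds.
Q = V·A = 0.1012·(π/4·0.0108²) = 9.266e-06 m³/s = 0.5560 L/min.

Q ≈ 0.5560 L/min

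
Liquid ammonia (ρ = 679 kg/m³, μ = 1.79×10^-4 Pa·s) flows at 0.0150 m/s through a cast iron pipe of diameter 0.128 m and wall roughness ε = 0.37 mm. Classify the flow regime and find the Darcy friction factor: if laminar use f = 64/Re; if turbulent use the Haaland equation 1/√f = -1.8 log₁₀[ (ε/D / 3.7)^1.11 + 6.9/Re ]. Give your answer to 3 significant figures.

f ≈ 0.0371

Re = ρVD/μ = 679·0.015·0.128/0.000179 = 7283.
Re > 4000 → turbulent. ε/D = 0.00037/0.128 = 0.00289; Haaland: 1/√f = -1.8 log₁₀[0.000356 + 0.000947] = 5.193, so f = 0.03708.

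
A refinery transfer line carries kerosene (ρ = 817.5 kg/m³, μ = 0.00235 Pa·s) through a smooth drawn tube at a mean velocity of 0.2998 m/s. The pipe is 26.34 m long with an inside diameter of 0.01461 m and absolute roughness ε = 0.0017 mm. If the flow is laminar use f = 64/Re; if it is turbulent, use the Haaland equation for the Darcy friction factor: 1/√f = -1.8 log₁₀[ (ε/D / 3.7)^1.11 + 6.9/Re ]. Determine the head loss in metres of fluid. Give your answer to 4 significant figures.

h_f ≈ 0.3469 m

Reynolds number Re = ρVD/μ = 817.5 · 0.2998 · 0.01461 / 0.00235 = 1524.
Re < 2300 → laminar flow, so f = 64/Re = 64/1524 = 0.042 (the turbulent correlation is not needed).
Darcy-Weisbach: ΔP = f(L/D)(ρV²/2) = 0.042·(26.34/0.01461)·(817.5·0.2998²/2) = 0.042·1803·36.74 = 2782 Pa.
Head loss h_f = ΔP/(ρg) = 2782/(817.5·9.81) = 0.3469 m.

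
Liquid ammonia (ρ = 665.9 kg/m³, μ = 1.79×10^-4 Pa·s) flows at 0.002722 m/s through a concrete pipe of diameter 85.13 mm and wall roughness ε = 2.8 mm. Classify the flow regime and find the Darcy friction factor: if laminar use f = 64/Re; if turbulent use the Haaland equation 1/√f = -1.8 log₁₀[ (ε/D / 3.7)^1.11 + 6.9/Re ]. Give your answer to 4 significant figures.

f ≈ 0.07424

Re = ρVD/μ = 665.9·0.002722·0.08513/0.000179 = 862.
Re < 2300 → laminar, so f = 64/Re = 0.07424 (roughness is irrelevant in laminar flow).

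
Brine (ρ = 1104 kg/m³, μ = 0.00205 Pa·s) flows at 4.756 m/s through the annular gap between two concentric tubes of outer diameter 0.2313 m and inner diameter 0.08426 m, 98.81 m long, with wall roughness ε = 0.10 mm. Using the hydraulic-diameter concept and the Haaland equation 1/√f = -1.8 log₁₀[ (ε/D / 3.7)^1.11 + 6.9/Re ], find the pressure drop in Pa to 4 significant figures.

ΔP ≈ 158100 Pa

Hydraulic diameter D_h = 4A/P = D_o - D_i = 0.2313 - 0.08426 = 0.147 m.
Re = ρVD_h/μ = 1104·4.756·0.147/0.00205 = 3.766e+05.
ε/D_h = 0.0001/0.147 = 0.00068; Haaland gives 1/√f = -1.8 log₁₀[7.14e-05+1.83e-05] = 7.285, so f = 0.01884.
ΔP = f(L/D_h)(ρV²/2) = 0.01884·98.81/0.147·1.249e+04 = 1.581e+05 Pa.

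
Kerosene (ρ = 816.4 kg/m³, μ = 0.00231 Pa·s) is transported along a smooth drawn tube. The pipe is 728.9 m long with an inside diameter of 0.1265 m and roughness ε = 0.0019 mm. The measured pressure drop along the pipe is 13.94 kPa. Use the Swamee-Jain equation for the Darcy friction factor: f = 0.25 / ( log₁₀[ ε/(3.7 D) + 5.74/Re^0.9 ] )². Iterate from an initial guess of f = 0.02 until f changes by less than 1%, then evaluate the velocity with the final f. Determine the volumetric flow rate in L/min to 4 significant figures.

Q ≈ 364.6 L/min

Rearranging Darcy-Weisbach: V = √(2·ΔP·D/(f·L·ρ)). With ε/D = 1.9e-06/0.1265 = 1.5e-05, iterate starting from f = 0.02:
  f = 0.02 → V = √(2·1.394e+04·0.1265/(0.02·728.9·816.4)) = 0.5444 m/s; Re = ρVD/μ = 2.434e+04; f → 0.02463
  f = 0.02463 → V = 0.4906 m/s; Re = 2.193e+04; f → 0.02527
  f = 0.02527 → V = 0.4843 m/s; Re = 2.165e+04; f → 0.02535
Converged (Δf/f < 1%). With the final f = 0.02535: V = √(2·1.394e+04·0.1265/(0.02535·728.9·816.4)) = 0.4836 m/s.
Q = V·A = 0.4836·(π/4·0.1265²) = 0.006077 m³/s = 364.6 L/min.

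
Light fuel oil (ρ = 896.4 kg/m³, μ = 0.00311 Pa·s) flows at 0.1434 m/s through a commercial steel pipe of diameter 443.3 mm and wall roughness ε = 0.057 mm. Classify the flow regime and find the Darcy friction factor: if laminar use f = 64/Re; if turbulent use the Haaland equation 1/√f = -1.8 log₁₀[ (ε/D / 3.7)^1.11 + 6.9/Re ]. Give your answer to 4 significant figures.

f ≈ 0.02652

Re = ρVD/μ = 896.4·0.1434·0.4433/0.00311 = 1.832e+04.
Re > 4000 → turbulent. ε/D = 5.7e-05/0.4433 = 0.000129; Haaland: 1/√f = -1.8 log₁₀[1.12e-05 + 0.000377] = 6.14, so f = 0.02652.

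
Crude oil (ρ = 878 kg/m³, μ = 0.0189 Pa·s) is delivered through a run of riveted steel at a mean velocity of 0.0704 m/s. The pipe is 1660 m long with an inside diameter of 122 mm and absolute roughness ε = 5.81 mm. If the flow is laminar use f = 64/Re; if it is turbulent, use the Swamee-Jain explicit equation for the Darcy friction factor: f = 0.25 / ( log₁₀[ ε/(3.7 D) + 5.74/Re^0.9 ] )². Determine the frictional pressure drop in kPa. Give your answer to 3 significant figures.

Reynolds number Re = ρVD/μ = 878 · 0.0704 · 0.122 / 0.0189 = 399.
Re < 2300 → laminar flow, so f = 64/Re = 64/399 = 0.1604 (the turbulent correlation is not needed).
Darcy-Weisbach: ΔP = f(L/D)(ρV²/2) = 0.1604·(1660/0.122)·(878·0.0704²/2) = 0.1604·1.361e+04·2.176 = 4749 Pa.
ΔP = 4749 Pa = 4.75 kPa.

ΔP ≈ 4.75 kPa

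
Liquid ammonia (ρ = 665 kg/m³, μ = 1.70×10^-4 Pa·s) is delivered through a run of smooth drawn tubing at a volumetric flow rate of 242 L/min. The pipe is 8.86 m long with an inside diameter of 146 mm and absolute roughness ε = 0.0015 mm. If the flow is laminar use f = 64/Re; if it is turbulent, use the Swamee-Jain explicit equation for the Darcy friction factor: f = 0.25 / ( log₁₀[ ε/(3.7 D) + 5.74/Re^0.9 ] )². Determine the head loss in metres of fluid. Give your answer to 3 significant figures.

h_f ≈ 0.00302 m

Q = 242 L/min = 242/60000 = 0.004033 m³/s.
Cross-sectional area A = πD²/4 = π(0.146)²/4 = 0.01674 m²; mean velocity V = Q/A = 0.004033/0.01674 = 0.2409 m/s.
Reynolds number Re = ρVD/μ = 665 · 0.2409 · 0.146 / 0.00017 = 1.376e+05.
Re > 4000 → turbulent. Relative roughness ε/D = 1.5e-06/0.146 = 1.03e-05. Swamee-Jain: f = 0.25/(log₁₀[1.03e-05/3.7 + 5.74/1.376e+05^0.9])² = 0.25/(log₁₀[2.78e-06 + 0.000136])² = 0.25/(-3.857)² = 0.0168.
Darcy-Weisbach: ΔP = f(L/D)(ρV²/2) = 0.0168·(8.86/0.146)·(665·0.2409²/2) = 0.0168·60.68·19.3 = 19.68 Pa.
Head loss h_f = ΔP/(ρg) = 19.68/(665·9.81) = 0.00302 m.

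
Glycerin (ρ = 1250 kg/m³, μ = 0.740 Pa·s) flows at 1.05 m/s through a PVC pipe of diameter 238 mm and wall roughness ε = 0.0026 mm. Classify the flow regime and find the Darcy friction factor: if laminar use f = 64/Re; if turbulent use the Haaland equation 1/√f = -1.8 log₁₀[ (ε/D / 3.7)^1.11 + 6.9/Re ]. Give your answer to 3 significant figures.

f ≈ 0.152

Re = ρVD/μ = 1250·1.05·0.238/0.74 = 422.1.
Re < 2300 → laminar, so f = 64/Re = 0.1516 (roughness is irrelevant in laminar flow).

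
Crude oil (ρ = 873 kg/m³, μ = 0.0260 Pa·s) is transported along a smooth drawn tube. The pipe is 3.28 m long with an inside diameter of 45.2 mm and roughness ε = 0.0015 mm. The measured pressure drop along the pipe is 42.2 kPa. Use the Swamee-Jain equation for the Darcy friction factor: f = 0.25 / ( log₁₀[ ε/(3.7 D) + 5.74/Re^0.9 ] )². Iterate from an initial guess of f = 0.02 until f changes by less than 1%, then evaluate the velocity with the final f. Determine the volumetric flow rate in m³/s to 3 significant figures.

Rearranging Darcy-Weisbach: V = √(2·ΔP·D/(f·L·ρ)). With ε/D = 1.5e-06/0.0452 = 3.32e-05, iterate starting from f = 0.02:
  f = 0.02 → V = √(2·4.22e+04·0.0452/(0.02·3.28·873)) = 8.162 m/s; Re = ρVD/μ = 1.239e+04; f → 0.02929
  f = 0.02929 → V = 6.744 m/s; Re = 1.024e+04; f → 0.03083
  f = 0.03083 → V = 6.573 m/s; Re = 9976; f → 0.03105
Converged (Δf/f < 1%). With the final f = 0.03105: V = √(2·4.22e+04·0.0452/(0.03105·3.28·873)) = 6.55 m/s.
Q = V·A = 6.55·(π/4·0.0452²) = 0.01051 m³/s = 0.0105 m³/s.

Q ≈ 0.0105 m³/s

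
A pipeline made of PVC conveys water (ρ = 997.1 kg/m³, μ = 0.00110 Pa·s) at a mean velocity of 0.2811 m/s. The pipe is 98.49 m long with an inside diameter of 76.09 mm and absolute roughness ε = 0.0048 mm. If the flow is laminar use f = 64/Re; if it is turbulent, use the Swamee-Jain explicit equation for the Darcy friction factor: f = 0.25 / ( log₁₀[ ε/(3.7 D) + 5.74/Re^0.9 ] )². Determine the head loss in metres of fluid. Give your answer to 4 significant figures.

h_f ≈ 0.1364 m

Reynolds number Re = ρVD/μ = 997.1 · 0.2811 · 0.07609 / 0.0011 = 1.939e+04.
Re > 4000 → turbulent. Relative roughness ε/D = 4.8e-06/0.07609 = 6.31e-05. Swamee-Jain: f = 0.25/(log₁₀[6.31e-05/3.7 + 5.74/1.939e+04^0.9])² = 0.25/(log₁₀[1.7e-05 + 0.000795])² = 0.25/(-3.091)² = 0.02617.
Darcy-Weisbach: ΔP = f(L/D)(ρV²/2) = 0.02617·(98.49/0.07609)·(997.1·0.2811²/2) = 0.02617·1294·39.39 = 1335 Pa.
Head loss h_f = ΔP/(ρg) = 1335/(997.1·9.81) = 0.1364 m.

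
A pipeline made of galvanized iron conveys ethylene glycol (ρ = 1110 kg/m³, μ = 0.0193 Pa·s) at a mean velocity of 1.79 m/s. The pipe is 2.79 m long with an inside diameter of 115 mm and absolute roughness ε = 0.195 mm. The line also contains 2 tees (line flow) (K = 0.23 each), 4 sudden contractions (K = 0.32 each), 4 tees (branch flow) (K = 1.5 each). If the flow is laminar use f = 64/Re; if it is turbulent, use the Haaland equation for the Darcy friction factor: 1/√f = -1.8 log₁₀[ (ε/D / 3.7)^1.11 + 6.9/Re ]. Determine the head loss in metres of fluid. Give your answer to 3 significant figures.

h_f ≈ 1.39 m

Reynolds number Re = ρVD/μ = 1110 · 1.79 · 0.115 / 0.0193 = 1.184e+04.
Re > 4000 → turbulent. Relative roughness ε/D = 0.000195/0.115 = 0.0017. Haaland: 1/√f = -1.8 log₁₀[(0.0017/3.7)^1.11 + 6.9/1.184e+04] = -1.8 log₁₀[0.000197 + 0.000583] = 5.595, so f = 0.03195.
Total minor-loss coefficient ΣK = 2·0.23 + 4·0.32 + 4·1.5 = 7.74.
ΔP = [f·L/D + ΣK]·(ρV²/2) = [0.03195·2.79/0.115 + 7.74]·(1110·1.79²/2) = [0.7751 + 7.74]·1778 = 1.514e+04 Pa.
Head loss h_f = ΔP/(ρg) = 1.514e+04/(1110·9.81) = 1.39 m.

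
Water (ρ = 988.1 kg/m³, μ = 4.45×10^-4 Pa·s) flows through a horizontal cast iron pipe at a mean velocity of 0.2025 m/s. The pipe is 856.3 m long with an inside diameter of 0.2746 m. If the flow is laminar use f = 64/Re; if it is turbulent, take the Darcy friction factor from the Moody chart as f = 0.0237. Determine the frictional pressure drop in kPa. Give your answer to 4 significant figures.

Reynolds number Re = ρVD/μ = 988.1 · 0.2025 · 0.2746 / 0.000445 = 1.235e+05.
Re > 4000 → turbulent; use the Moody-chart value f = 0.0237.
Darcy-Weisbach: ΔP = f(L/D)(ρV²/2) = 0.0237·(856.3/0.2746)·(988.1·0.2025²/2) = 0.0237·3118·20.26 = 1497 Pa.
ΔP = 1497 Pa = 1.497 kPa.

ΔP ≈ 1.497 kPa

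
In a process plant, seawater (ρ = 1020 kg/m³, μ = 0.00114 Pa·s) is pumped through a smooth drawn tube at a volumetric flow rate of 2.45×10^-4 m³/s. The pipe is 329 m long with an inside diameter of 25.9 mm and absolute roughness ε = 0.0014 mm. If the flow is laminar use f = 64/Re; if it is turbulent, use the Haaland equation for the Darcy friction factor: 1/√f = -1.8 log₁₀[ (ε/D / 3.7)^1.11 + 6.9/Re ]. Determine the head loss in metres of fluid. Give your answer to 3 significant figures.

h_f ≈ 4.24 m

Cross-sectional area A = πD²/4 = π(0.0259)²/4 = 0.0005269 m²; mean velocity V = Q/A = 0.000245/0.0005269 = 0.465 m/s.
Reynolds number Re = ρVD/μ = 1020 · 0.465 · 0.0259 / 0.00114 = 1.078e+04.
Re > 4000 → turbulent. Relative roughness ε/D = 1.4e-06/0.0259 = 5.41e-05. Haaland: 1/√f = -1.8 log₁₀[(5.41e-05/3.7)^1.11 + 6.9/1.078e+04] = -1.8 log₁₀[4.29e-06 + 0.00064] = 5.743, so f = 0.03032.
Darcy-Weisbach: ΔP = f(L/D)(ρV²/2) = 0.03032·(329/0.0259)·(1020·0.465²/2) = 0.03032·1.27e+04·110.3 = 4.247e+04 Pa.
Head loss h_f = ΔP/(ρg) = 4.247e+04/(1020·9.81) = 4.24 m.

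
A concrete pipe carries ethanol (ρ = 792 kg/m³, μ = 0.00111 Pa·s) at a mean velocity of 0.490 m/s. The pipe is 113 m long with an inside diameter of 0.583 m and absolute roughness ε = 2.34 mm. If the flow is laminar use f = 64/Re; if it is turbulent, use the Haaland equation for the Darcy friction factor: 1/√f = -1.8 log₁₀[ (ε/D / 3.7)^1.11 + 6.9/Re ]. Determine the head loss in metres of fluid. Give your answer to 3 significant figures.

Reynolds number Re = ρVD/μ = 792 · 0.49 · 0.583 / 0.00111 = 2.038e+05.
Re > 4000 → turbulent. Relative roughness ε/D = 0.00234/0.583 = 0.00401. Haaland: 1/√f = -1.8 log₁₀[(0.00401/3.7)^1.11 + 6.9/2.038e+05] = -1.8 log₁₀[0.000512 + 3.39e-05] = 5.873, so f = 0.02899.
Darcy-Weisbach: ΔP = f(L/D)(ρV²/2) = 0.02899·(113/0.583)·(792·0.49²/2) = 0.02899·193.8·95.08 = 534.2 Pa.
Head loss h_f = ΔP/(ρg) = 534.2/(792·9.81) = 0.0688 m.

h_f ≈ 0.0688 m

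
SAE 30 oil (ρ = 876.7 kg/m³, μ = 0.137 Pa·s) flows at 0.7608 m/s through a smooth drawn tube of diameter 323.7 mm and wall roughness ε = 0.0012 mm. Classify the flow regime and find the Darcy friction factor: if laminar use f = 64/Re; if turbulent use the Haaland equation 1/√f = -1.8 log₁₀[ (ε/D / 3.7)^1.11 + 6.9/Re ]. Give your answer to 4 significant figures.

Re = ρVD/μ = 876.7·0.7608·0.3237/0.137 = 1576.
Re < 2300 → laminar, so f = 64/Re = 0.04061 (roughness is irrelevant in laminar flow).

f ≈ 0.04061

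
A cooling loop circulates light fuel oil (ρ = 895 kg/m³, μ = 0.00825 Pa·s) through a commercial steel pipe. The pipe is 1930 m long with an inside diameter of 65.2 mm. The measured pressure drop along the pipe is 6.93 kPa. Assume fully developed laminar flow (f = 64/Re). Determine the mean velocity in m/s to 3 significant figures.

For laminar flow, f = 64/Re with Re = ρVD/μ, so Darcy-Weisbach reduces to ΔP = 32μLV/D². Solving for V: V = ΔP·D²/(32μL) = 6930·(0.0652)²/(32·0.00825·1930) = 0.05782 m/s.
Check: Re = ρVD/μ = 895·0.05782·0.0652/0.00825 = 409 < 2300, so the laminar assumption holds.

V ≈ 0.0578 m/s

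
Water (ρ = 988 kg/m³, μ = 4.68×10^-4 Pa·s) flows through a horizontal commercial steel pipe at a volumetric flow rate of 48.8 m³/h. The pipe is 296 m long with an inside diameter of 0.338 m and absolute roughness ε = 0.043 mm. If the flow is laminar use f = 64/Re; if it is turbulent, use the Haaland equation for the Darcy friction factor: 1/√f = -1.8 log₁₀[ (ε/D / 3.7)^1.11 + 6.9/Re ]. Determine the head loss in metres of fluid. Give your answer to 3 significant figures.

Q = 48.8 m³/h = 48.8/3600 = 0.01356 m³/s.
Cross-sectional area A = πD²/4 = π(0.338)²/4 = 0.08973 m²; mean velocity V = Q/A = 0.01356/0.08973 = 0.1511 m/s.
Reynolds number Re = ρVD/μ = 988 · 0.1511 · 0.338 / 0.000468 = 1.078e+05.
Re > 4000 → turbulent. Relative roughness ε/D = 4.3e-05/0.338 = 0.000127. Haaland: 1/√f = -1.8 log₁₀[(0.000127/3.7)^1.11 + 6.9/1.078e+05] = -1.8 log₁₀[1.11e-05 + 6.4e-05] = 7.424, so f = 0.01814.
Darcy-Weisbach: ΔP = f(L/D)(ρV²/2) = 0.01814·(296/0.338)·(988·0.1511²/2) = 0.01814·875.7·11.27 = 179.2 Pa.
Head loss h_f = ΔP/(ρg) = 179.2/(988·9.81) = 0.0185 m.

h_f ≈ 0.0185 m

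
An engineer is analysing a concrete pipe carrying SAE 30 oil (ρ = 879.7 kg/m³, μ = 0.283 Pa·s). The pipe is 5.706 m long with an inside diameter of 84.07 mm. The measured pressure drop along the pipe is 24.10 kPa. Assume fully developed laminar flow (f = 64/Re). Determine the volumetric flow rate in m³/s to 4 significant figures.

Q ≈ 0.01830 m³/s

For laminar flow, f = 64/Re with Re = ρVD/μ, so Darcy-Weisbach reduces to ΔP = 32μLV/D². Solving for V: V = ΔP·D²/(32μL) = 2.41e+04·(0.08407)²/(32·0.283·5.706) = 3.296 m/s.
Check: Re = ρVD/μ = 879.7·3.296·0.08407/0.283 = 861.4 < 2300, so the laminar assumption holds.
Q = V·A = 3.296·(π/4·0.08407²) = 0.0183 m³/s = 0.01830 m³/s.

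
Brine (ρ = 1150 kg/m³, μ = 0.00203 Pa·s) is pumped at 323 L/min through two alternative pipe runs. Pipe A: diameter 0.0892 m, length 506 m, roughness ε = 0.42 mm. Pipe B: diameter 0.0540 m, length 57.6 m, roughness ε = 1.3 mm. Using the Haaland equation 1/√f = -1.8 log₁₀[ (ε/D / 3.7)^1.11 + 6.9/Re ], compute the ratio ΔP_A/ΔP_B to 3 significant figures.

Pipe A: V = Q/A = 0.005383/0.006249 = 0.8615 m/s; Re = 4.353e+04; ε/D = 0.00471; Haaland → f = 0.03184; ΔP_A = f(L/D)(ρV²/2) = 7.706e+04 Pa.
Pipe B: V = Q/A = 0.005383/0.00229 = 2.351 m/s; Re = 7.191e+04; ε/D = 0.0241; Haaland → f = 0.05287; ΔP_B = f(L/D)(ρV²/2) = 1.792e+05 Pa.
ΔP_A/ΔP_B = 7.706e+04/1.792e+05 = 0.430.

ΔP_A/ΔP_B ≈ 0.430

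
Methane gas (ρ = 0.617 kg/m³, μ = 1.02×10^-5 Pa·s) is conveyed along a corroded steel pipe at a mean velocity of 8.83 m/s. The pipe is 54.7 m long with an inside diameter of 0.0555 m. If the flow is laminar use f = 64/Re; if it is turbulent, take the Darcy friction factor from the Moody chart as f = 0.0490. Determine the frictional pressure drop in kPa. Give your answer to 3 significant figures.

Reynolds number Re = ρVD/μ = 0.617 · 8.83 · 0.0555 / 1.02e-05 = 2.964e+04.
Re > 4000 → turbulent; use the Moody-chart value f = 0.0490.
Darcy-Weisbach: ΔP = f(L/D)(ρV²/2) = 0.049·(54.7/0.0555)·(0.617·8.83²/2) = 0.049·985.6·24.05 = 1162 Pa.
ΔP = 1162 Pa = 1.16 kPa.

ΔP ≈ 1.16 kPa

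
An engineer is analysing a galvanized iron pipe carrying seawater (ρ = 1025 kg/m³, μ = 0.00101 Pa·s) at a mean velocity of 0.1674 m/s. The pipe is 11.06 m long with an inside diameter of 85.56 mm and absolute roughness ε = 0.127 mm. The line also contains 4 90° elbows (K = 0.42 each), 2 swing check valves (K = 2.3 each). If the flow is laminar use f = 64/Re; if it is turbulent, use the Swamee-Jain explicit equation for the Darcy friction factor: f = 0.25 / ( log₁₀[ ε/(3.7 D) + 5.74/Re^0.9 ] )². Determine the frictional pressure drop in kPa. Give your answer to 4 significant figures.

ΔP ≈ 0.1476 kPa

Reynolds number Re = ρVD/μ = 1025 · 0.1674 · 0.08556 / 0.00101 = 1.454e+04.
Re > 4000 → turbulent. Relative roughness ε/D = 0.000127/0.08556 = 0.00148. Swamee-Jain: f = 0.25/(log₁₀[0.00148/3.7 + 5.74/1.454e+04^0.9])² = 0.25/(log₁₀[0.000401 + 0.00103])² = 0.25/(-2.844)² = 0.0309.
Total minor-loss coefficient ΣK = 4·0.42 + 2·2.3 = 6.28.
ΔP = [f·L/D + ΣK]·(ρV²/2) = [0.0309·11.06/0.08556 + 6.28]·(1025·0.1674²/2) = [3.994 + 6.28]·14.36 = 147.6 Pa.
ΔP = 147.6 Pa = 0.1476 kPa.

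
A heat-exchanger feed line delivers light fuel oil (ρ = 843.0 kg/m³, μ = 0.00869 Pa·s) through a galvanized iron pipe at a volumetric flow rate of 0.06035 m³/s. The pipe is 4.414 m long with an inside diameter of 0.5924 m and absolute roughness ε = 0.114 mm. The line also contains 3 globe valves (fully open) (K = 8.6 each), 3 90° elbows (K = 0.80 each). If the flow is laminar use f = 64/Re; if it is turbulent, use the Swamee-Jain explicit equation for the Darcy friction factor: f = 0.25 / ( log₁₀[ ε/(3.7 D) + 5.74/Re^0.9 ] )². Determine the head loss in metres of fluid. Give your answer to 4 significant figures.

Cross-sectional area A = πD²/4 = π(0.5924)²/4 = 0.2756 m²; mean velocity V = Q/A = 0.06035/0.2756 = 0.219 m/s.
Reynolds number Re = ρVD/μ = 843 · 0.219 · 0.5924 / 0.00869 = 1.258e+04.
Re > 4000 → turbulent. Relative roughness ε/D = 0.000114/0.5924 = 0.000192. Swamee-Jain: f = 0.25/(log₁₀[0.000192/3.7 + 5.74/1.258e+04^0.9])² = 0.25/(log₁₀[5.2e-05 + 0.00117])² = 0.25/(-2.912)² = 0.02948.
Total minor-loss coefficient ΣK = 3·8.6 + 3·0.8 = 28.2.
ΔP = [f·L/D + ΣK]·(ρV²/2) = [0.02948·4.414/0.5924 + 28.2]·(843·0.219²/2) = [0.2197 + 28.2]·20.21 = 574.3 Pa.
Head loss h_f = ΔP/(ρg) = 574.3/(843·9.81) = 0.06944 m.

h_f ≈ 0.06944 m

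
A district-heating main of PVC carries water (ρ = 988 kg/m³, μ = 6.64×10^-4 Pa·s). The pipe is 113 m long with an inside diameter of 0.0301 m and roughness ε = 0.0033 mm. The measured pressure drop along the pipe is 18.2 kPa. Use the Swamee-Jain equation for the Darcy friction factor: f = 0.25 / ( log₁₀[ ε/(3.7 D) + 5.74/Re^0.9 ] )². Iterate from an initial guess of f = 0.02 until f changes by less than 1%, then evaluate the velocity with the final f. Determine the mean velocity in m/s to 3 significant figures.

Rearranging Darcy-Weisbach: V = √(2·ΔP·D/(f·L·ρ)). With ε/D = 3.3e-06/0.0301 = 0.00011, iterate starting from f = 0.02:
  f = 0.02 → V = √(2·1.82e+04·0.0301/(0.02·113·988)) = 0.7005 m/s; Re = ρVD/μ = 3.137e+04; f → 0.02347
  f = 0.02347 → V = 0.6466 m/s; Re = 2.896e+04; f → 0.0239
  f = 0.0239 → V = 0.6408 m/s; Re = 2.87e+04; f → 0.02395
Converged (Δf/f < 1%). With the final f = 0.02395: V = √(2·1.82e+04·0.0301/(0.02395·113·988)) = 0.6401 m/s.

V ≈ 0.640 m/s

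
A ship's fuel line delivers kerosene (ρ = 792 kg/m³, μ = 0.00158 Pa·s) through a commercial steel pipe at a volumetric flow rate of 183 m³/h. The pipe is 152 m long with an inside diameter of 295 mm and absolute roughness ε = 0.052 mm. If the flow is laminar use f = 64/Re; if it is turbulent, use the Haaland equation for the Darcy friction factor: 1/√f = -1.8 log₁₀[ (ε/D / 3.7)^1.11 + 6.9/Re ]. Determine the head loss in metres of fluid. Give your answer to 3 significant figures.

Q = 183 m³/h = 183/3600 = 0.05083 m³/s.
Cross-sectional area A = πD²/4 = π(0.295)²/4 = 0.06835 m²; mean velocity V = Q/A = 0.05083/0.06835 = 0.7437 m/s.
Reynolds number Re = ρVD/μ = 792 · 0.7437 · 0.295 / 0.00158 = 1.1e+05.
Re > 4000 → turbulent. Relative roughness ε/D = 5.2e-05/0.295 = 0.000176. Haaland: 1/√f = -1.8 log₁₀[(0.000176/3.7)^1.11 + 6.9/1.1e+05] = -1.8 log₁₀[1.59e-05 + 6.27e-05] = 7.387, so f = 0.01832.
Darcy-Weisbach: ΔP = f(L/D)(ρV²/2) = 0.01832·(152/0.295)·(792·0.7437²/2) = 0.01832·515.3·219 = 2068 Pa.
Head loss h_f = ΔP/(ρg) = 2068/(792·9.81) = 0.266 m.

h_f ≈ 0.266 m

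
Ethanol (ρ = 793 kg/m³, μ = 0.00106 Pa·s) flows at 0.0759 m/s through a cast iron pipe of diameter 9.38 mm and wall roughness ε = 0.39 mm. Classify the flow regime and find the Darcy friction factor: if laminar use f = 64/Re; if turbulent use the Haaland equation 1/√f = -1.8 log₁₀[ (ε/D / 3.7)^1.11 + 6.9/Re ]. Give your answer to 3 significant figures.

f ≈ 0.120

Re = ρVD/μ = 793·0.0759·0.00938/0.00106 = 532.6.
Re < 2300 → laminar, so f = 64/Re = 0.1202 (roughness is irrelevant in laminar flow).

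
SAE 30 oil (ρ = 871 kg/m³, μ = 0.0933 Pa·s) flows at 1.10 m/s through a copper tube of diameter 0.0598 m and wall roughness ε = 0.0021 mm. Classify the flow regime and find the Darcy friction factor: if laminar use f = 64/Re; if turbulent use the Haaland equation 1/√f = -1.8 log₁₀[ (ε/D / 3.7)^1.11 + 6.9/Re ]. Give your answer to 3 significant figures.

f ≈ 0.104

Re = ρVD/μ = 871·1.1·0.0598/0.0933 = 614.1.
Re < 2300 → laminar, so f = 64/Re = 0.1042 (roughness is irrelevant in laminar flow).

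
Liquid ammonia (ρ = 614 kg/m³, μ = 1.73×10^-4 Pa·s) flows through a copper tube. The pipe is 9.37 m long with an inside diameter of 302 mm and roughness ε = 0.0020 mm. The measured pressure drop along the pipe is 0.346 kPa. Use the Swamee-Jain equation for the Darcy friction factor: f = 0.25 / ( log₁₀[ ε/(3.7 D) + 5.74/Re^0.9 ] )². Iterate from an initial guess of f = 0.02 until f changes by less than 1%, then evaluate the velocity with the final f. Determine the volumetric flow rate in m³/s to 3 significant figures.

Rearranging Darcy-Weisbach: V = √(2·ΔP·D/(f·L·ρ)). With ε/D = 2e-06/0.302 = 6.62e-06, iterate starting from f = 0.02:
  f = 0.02 → V = √(2·346·0.302/(0.02·9.37·614)) = 1.348 m/s; Re = ρVD/μ = 1.444e+06; f → 0.01113
  f = 0.01113 → V = 1.807 m/s; Re = 1.937e+06; f → 0.01066
  f = 0.01066 → V = 1.846 m/s; Re = 1.978e+06; f → 0.01063
Converged (Δf/f < 1%). With the final f = 0.01063: V = √(2·346·0.302/(0.01063·9.37·614)) = 1.848 m/s.
Q = V·A = 1.848·(π/4·0.302²) = 0.1324 m³/s = 0.132 m³/s.

Q ≈ 0.132 m³/s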